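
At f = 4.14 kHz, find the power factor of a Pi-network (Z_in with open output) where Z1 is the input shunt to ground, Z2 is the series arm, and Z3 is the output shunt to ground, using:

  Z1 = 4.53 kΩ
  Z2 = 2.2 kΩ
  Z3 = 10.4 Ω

Step 1 — Angular frequency: ω = 2π·f = 2π·4140 = 2.601e+04 rad/s.
Step 2 — Component impedances:
  Z1: Z = R = 4530 Ω
  Z2: Z = R = 2200 Ω
  Z3: Z = R = 10.4 Ω
Step 3 — With open output, the series arm Z2 and the output shunt Z3 appear in series to ground: Z2 + Z3 = 2210 Ω.
Step 4 — Parallel with input shunt Z1: Z_in = Z1 || (Z2 + Z3) = 1486 Ω = 1486∠0.0° Ω.
Step 5 — Power factor: PF = cos(φ) = Re(Z)/|Z| = 1486/1486 = 1.
Step 6 — Type: Im(Z) = 0 ⇒ unity (phase φ = 0.0°).

PF = 1 (unity, φ = 0.0°)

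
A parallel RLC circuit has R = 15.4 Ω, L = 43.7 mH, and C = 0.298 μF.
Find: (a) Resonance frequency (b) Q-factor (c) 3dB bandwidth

Step 1 — Resonance: ω₀ = 1/√(LC) = 1/√(0.0437·2.98e-07) = 8763 rad/s.
Step 2 — f₀ = ω₀/(2π) = 1395 Hz.
Step 3 — Parallel Q: Q = R/(ω₀L) = 15.4/(8763·0.0437) = 0.04022.
Step 4 — Bandwidth: Δω = ω₀/Q = 2.179e+05 rad/s; BW = Δω/(2π) = 3.468e+04 Hz.

(a) f₀ = 1395 Hz  (b) Q = 0.04022  (c) BW = 3.468e+04 Hz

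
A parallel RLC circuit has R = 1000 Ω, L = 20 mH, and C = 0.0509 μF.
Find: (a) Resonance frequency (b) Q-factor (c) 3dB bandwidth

Step 1 — Resonance: ω₀ = 1/√(LC) = 1/√(0.02·5.09e-08) = 3.134e+04 rad/s.
Step 2 — f₀ = ω₀/(2π) = 4988 Hz.
Step 3 — Parallel Q: Q = R/(ω₀L) = 1000/(3.134e+04·0.02) = 1.595.
Step 4 — Bandwidth: Δω = ω₀/Q = 1.965e+04 rad/s; BW = Δω/(2π) = 3127 Hz.

(a) f₀ = 4988 Hz  (b) Q = 1.595  (c) BW = 3127 Hz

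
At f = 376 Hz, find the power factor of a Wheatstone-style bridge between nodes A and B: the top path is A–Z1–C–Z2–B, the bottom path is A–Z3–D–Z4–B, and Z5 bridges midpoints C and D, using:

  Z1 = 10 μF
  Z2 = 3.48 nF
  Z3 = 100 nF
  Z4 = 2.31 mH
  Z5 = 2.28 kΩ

Step 1 — Angular frequency: ω = 2π·f = 2π·376 = 2362 rad/s.
Step 2 — Component impedances:
  Z1: Z = 1/(jωC) = -j/(ω·C) = 0 - j42.33 Ω
  Z2: Z = 1/(jωC) = -j/(ω·C) = 0 - j1.216e+05 Ω
  Z3: Z = 1/(jωC) = -j/(ω·C) = 0 - j4233 Ω
  Z4: Z = jωL = j·2362·0.00231 = 0 + j5.457 Ω
  Z5: Z = R = 2280 Ω
Step 3 — Bridge requires nodal analysis (the Z5 bridge couples midpoints C and D, so the two paths cannot be reduced to a simple series/parallel combination). Setting node B to ground and injecting 1 A at node A, the 3-node admittance system at A, C, D solves to V_A = Z_AB = 1713 - j982.2 Ω = 1975∠-29.8° Ω.
Step 4 — Power factor: PF = cos(φ) = Re(Z)/|Z| = 1713.2/1974.8 = 0.8675.
Step 5 — Type: Im(Z) = -982.2 ⇒ leading (phase φ = -29.8°).

PF = 0.8675 (leading, φ = -29.8°)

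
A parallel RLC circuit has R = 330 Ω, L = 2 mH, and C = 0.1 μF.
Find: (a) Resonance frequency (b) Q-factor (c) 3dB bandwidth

Step 1 — Resonance: ω₀ = 1/√(LC) = 1/√(0.002·1e-07) = 7.071e+04 rad/s.
Step 2 — f₀ = ω₀/(2π) = 1.125e+04 Hz.
Step 3 — Parallel Q: Q = R/(ω₀L) = 330/(7.071e+04·0.002) = 2.333.
Step 4 — Bandwidth: Δω = ω₀/Q = 3.03e+04 rad/s; BW = Δω/(2π) = 4823 Hz.

(a) f₀ = 1.125e+04 Hz  (b) Q = 2.333  (c) BW = 4823 Hz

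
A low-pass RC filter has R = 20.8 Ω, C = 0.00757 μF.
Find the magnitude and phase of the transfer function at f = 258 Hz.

Step 1 — Angular frequency: ω = 2π·258 = 1621 rad/s.
Step 2 — Transfer function: H(jω) = 1/(1 + jωRC).
Step 3 — Denominator: 1 + jωRC = 1 + j·1621·20.8·7.57e-09 = 1 + j0.0002552.
Step 4 — H = 1 - j0.0002552.
Step 5 — Magnitude: |H| = 1 (-0.0 dB); phase: φ = -0.0°.

|H| = 1 (-0.0 dB), φ = -0.0°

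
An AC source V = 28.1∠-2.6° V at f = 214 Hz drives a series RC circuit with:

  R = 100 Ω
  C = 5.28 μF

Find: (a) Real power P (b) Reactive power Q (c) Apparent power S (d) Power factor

Step 1 — Angular frequency: ω = 2π·f = 2π·214 = 1345 rad/s.
Step 2 — Component impedances:
  R: Z = R = 100 Ω
  C: Z = 1/(jωC) = -j/(ω·C) = 0 - j140.9 Ω
Step 3 — Series combination: Z_total = R + C = 100 - j140.9 Ω = 172.7∠-54.6° Ω.
Step 4 — Source phasor: V = 28.1∠-2.6° V = 28.07 - j1.275 V.
Step 5 — Current: I = V / Z = 0.1001 + j0.1282 A = 0.1627∠52.0° A.
Step 6 — Complex power: S = V·I* = 2.646 - j3.727 VA.
Step 7 — Real power: P = Re(S) = 2.646 W.
Step 8 — Reactive power: Q = Im(S) = -3.727 VAR.
Step 9 — Apparent power: |S| = 4.571 VA.
Step 10 — Power factor: PF = P/|S| = 0.5789 (leading).

(a) P = 2.646 W  (b) Q = -3.727 VAR  (c) S = 4.571 VA  (d) PF = 0.5789 (leading)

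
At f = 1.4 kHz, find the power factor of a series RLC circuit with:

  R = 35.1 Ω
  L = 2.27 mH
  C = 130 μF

Step 1 — Angular frequency: ω = 2π·f = 2π·1400 = 8796 rad/s.
Step 2 — Component impedances:
  R: Z = R = 35.1 Ω
  L: Z = jωL = j·8796·0.00227 = 0 + j19.97 Ω
  C: Z = 1/(jωC) = -j/(ω·C) = 0 - j0.8745 Ω
Step 3 — Series combination: Z_total = R + L + C = 35.1 + j19.09 Ω = 39.96∠28.5° Ω.
Step 4 — Power factor: PF = cos(φ) = Re(Z)/|Z| = 35.1/39.96 = 0.8784.
Step 5 — Type: Im(Z) = 19.09 ⇒ lagging (phase φ = 28.5°).

PF = 0.8784 (lagging, φ = 28.5°)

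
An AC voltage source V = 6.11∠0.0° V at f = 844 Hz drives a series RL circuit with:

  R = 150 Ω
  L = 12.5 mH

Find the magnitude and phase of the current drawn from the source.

Step 1 — Angular frequency: ω = 2π·f = 2π·844 = 5303 rad/s.
Step 2 — Component impedances:
  R: Z = R = 150 Ω
  L: Z = jωL = j·5303·0.0125 = 0 + j66.29 Ω
Step 3 — Series combination: Z_total = R + L = 150 + j66.29 Ω = 164∠23.8° Ω.
Step 4 — Source phasor: V = 6.11∠0.0° V = 6.11 V.
Step 5 — Ohm's law: I = V / Z_total = (6.11) / (150 + j66.29) = 0.03408 - j0.01506 A.
Step 6 — Convert to polar: |I| = 0.03726 A, ∠I = -23.8°.

I = 0.03726∠-23.8° A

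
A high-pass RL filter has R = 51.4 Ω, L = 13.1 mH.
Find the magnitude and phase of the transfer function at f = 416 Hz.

Step 1 — Angular frequency: ω = 2π·416 = 2614 rad/s.
Step 2 — Transfer function: H(jω) = jωL/(R + jωL).
Step 3 — Numerator jωL = j·34.24; denominator R + jωL = 51.4 + j34.24.
Step 4 — H = 0.3074 + j0.4614.
Step 5 — Magnitude: |H| = 0.5544 (-5.1 dB); phase: φ = 56.3°.

|H| = 0.5544 (-5.1 dB), φ = 56.3°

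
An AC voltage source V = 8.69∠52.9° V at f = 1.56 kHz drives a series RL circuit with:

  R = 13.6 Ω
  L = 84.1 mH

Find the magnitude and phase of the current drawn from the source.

Step 1 — Angular frequency: ω = 2π·f = 2π·1560 = 9802 rad/s.
Step 2 — Component impedances:
  R: Z = R = 13.6 Ω
  L: Z = jωL = j·9802·0.0841 = 0 + j824.3 Ω
Step 3 — Series combination: Z_total = R + L = 13.6 + j824.3 Ω = 824.4∠89.1° Ω.
Step 4 — Source phasor: V = 8.69∠52.9° V = 5.242 + j6.931 V.
Step 5 — Ohm's law: I = V / Z_total = (5.242 + j6.931) / (13.6 + j824.3) = 0.008511 - j0.006219 A.
Step 6 — Convert to polar: |I| = 0.01054 A, ∠I = -36.2°.

I = 0.01054∠-36.2° A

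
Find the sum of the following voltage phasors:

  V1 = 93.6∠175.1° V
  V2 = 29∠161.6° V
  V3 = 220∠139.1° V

Step 1 — Convert each phasor to rectangular form:
  V1 = 93.6·(cos(175.1°) + j·sin(175.1°)) = -93.26 + j7.995 V
  V2 = 29·(cos(161.6°) + j·sin(161.6°)) = -27.52 + j9.154 V
  V3 = 220·(cos(139.1°) + j·sin(139.1°)) = -166.3 + j144 V
Step 2 — Sum components: V_total = -287.1 + j161.2 V.
Step 3 — Convert to polar: |V_total| = 329.2 V, ∠V_total = 150.7°.

V_total = 329.2∠150.7° V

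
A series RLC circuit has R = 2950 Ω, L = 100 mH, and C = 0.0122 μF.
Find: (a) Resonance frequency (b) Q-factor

Step 1 — Resonance condition Im(Z)=0 gives ω₀ = 1/√(LC).
Step 2 — ω₀ = 1/√(0.1·1.22e-08) = 2.863e+04 rad/s.
Step 3 — f₀ = ω₀/(2π) = 4557 Hz.
Step 4 — Series Q: Q = ω₀L/R = 2.863e+04·0.1/2950 = 0.9705.

(a) f₀ = 4557 Hz  (b) Q = 0.9705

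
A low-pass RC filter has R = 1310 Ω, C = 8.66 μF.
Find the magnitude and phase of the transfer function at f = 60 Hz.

Step 1 — Angular frequency: ω = 2π·60 = 377 rad/s.
Step 2 — Transfer function: H(jω) = 1/(1 + jωRC).
Step 3 — Denominator: 1 + jωRC = 1 + j·377·1310·8.66e-06 = 1 + j4.277.
Step 4 — H = 0.05184 - j0.2217.
Step 5 — Magnitude: |H| = 0.2277 (-12.9 dB); phase: φ = -76.8°.

|H| = 0.2277 (-12.9 dB), φ = -76.8°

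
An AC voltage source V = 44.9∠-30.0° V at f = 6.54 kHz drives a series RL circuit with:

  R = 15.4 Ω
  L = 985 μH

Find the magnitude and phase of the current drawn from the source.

Step 1 — Angular frequency: ω = 2π·f = 2π·6540 = 4.109e+04 rad/s.
Step 2 — Component impedances:
  R: Z = R = 15.4 Ω
  L: Z = jωL = j·4.109e+04·0.000985 = 0 + j40.48 Ω
Step 3 — Series combination: Z_total = R + L = 15.4 + j40.48 Ω = 43.31∠69.2° Ω.
Step 4 — Source phasor: V = 44.9∠-30.0° V = 38.88 - j22.45 V.
Step 5 — Ohm's law: I = V / Z_total = (38.88 - j22.45) / (15.4 + j40.48) = -0.1652 - j1.024 A.
Step 6 — Convert to polar: |I| = 1.037 A, ∠I = -99.2°.

I = 1.037∠-99.2° A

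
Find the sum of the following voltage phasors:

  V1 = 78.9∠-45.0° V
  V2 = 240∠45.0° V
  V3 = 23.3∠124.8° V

Step 1 — Convert each phasor to rectangular form:
  V1 = 78.9·(cos(-45.0°) + j·sin(-45.0°)) = 55.79 - j55.79 V
  V2 = 240·(cos(45.0°) + j·sin(45.0°)) = 169.7 + j169.7 V
  V3 = 23.3·(cos(124.8°) + j·sin(124.8°)) = -13.3 + j19.13 V
Step 2 — Sum components: V_total = 212.2 + j133 V.
Step 3 — Convert to polar: |V_total| = 250.5 V, ∠V_total = 32.1°.

V_total = 250.5∠32.1° V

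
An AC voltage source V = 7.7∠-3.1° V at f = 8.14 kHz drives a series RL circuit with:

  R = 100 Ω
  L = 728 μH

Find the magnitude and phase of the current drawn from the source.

Step 1 — Angular frequency: ω = 2π·f = 2π·8140 = 5.115e+04 rad/s.
Step 2 — Component impedances:
  R: Z = R = 100 Ω
  L: Z = jωL = j·5.115e+04·0.000728 = 0 + j37.23 Ω
Step 3 — Series combination: Z_total = R + L = 100 + j37.23 Ω = 106.7∠20.4° Ω.
Step 4 — Source phasor: V = 7.7∠-3.1° V = 7.689 - j0.4164 V.
Step 5 — Ohm's law: I = V / Z_total = (7.689 - j0.4164) / (100 + j37.23) = 0.06616 - j0.0288 A.
Step 6 — Convert to polar: |I| = 0.07216 A, ∠I = -23.5°.

I = 0.07216∠-23.5° A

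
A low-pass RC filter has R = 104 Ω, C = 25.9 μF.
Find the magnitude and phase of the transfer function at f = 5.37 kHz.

Step 1 — Angular frequency: ω = 2π·5370 = 3.374e+04 rad/s.
Step 2 — Transfer function: H(jω) = 1/(1 + jωRC).
Step 3 — Denominator: 1 + jωRC = 1 + j·3.374e+04·104·2.59e-05 = 1 + j90.88.
Step 4 — H = 0.0001211 - j0.011.
Step 5 — Magnitude: |H| = 0.011 (-39.2 dB); phase: φ = -89.4°.

|H| = 0.011 (-39.2 dB), φ = -89.4°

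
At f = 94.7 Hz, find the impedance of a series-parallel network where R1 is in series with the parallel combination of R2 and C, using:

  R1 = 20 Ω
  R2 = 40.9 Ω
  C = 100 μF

Step 1 — Angular frequency: ω = 2π·f = 2π·94.7 = 595 rad/s.
Step 2 — Component impedances:
  R1: Z = R = 20 Ω
  R2: Z = R = 40.9 Ω
  C: Z = 1/(jωC) = -j/(ω·C) = 0 - j16.81 Ω
Step 3 — Parallel branch: R2 || C = 1/(1/R2 + 1/C) = 5.908 - j14.38 Ω.
Step 4 — Series with R1: Z_total = R1 + (R2 || C) = 25.91 - j14.38 Ω = 29.63∠-29.0° Ω.

Z = 25.91 - j14.38 Ω = 29.63∠-29.0° Ω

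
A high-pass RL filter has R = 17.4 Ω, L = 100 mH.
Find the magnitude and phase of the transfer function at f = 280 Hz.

Step 1 — Angular frequency: ω = 2π·280 = 1759 rad/s.
Step 2 — Transfer function: H(jω) = jωL/(R + jωL).
Step 3 — Numerator jωL = j·175.9; denominator R + jωL = 17.4 + j175.9.
Step 4 — H = 0.9903 + j0.09795.
Step 5 — Magnitude: |H| = 0.9951 (-0.0 dB); phase: φ = 5.6°.

|H| = 0.9951 (-0.0 dB), φ = 5.6°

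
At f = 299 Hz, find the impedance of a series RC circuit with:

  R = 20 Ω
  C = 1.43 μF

Step 1 — Angular frequency: ω = 2π·f = 2π·299 = 1879 rad/s.
Step 2 — Component impedances:
  R: Z = R = 20 Ω
  C: Z = 1/(jωC) = -j/(ω·C) = 0 - j372.2 Ω
Step 3 — Series combination: Z_total = R + C = 20 - j372.2 Ω = 372.8∠-86.9° Ω.

Z = 20 - j372.2 Ω = 372.8∠-86.9° Ω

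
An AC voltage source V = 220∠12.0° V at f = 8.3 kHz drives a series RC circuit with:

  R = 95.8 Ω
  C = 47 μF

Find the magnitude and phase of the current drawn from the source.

Step 1 — Angular frequency: ω = 2π·f = 2π·8300 = 5.215e+04 rad/s.
Step 2 — Component impedances:
  R: Z = R = 95.8 Ω
  C: Z = 1/(jωC) = -j/(ω·C) = 0 - j0.408 Ω
Step 3 — Series combination: Z_total = R + C = 95.8 - j0.408 Ω = 95.8∠-0.2° Ω.
Step 4 — Source phasor: V = 220∠12.0° V = 215.2 + j45.74 V.
Step 5 — Ohm's law: I = V / Z_total = (215.2 + j45.74) / (95.8 - j0.408) = 2.244 + j0.487 A.
Step 6 — Convert to polar: |I| = 2.296 A, ∠I = 12.2°.

I = 2.296∠12.2° A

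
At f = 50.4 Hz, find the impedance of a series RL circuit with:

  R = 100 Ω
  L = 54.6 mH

Step 1 — Angular frequency: ω = 2π·f = 2π·50.4 = 316.7 rad/s.
Step 2 — Component impedances:
  R: Z = R = 100 Ω
  L: Z = jωL = j·316.7·0.0546 = 0 + j17.29 Ω
Step 3 — Series combination: Z_total = R + L = 100 + j17.29 Ω = 101.5∠9.8° Ω.

Z = 100 + j17.29 Ω = 101.5∠9.8° Ω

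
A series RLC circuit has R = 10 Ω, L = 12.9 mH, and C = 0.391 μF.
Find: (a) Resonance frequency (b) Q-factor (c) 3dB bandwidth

Step 1 — Resonance: ω₀ = 1/√(LC) = 1/√(0.0129·3.91e-07) = 1.408e+04 rad/s.
Step 2 — f₀ = ω₀/(2π) = 2241 Hz.
Step 3 — Series Q: Q = ω₀L/R = 1.408e+04·0.0129/10 = 18.16.
Step 4 — Bandwidth: Δω = ω₀/Q = 775.2 rad/s; BW = Δω/(2π) = 123.4 Hz.

(a) f₀ = 2241 Hz  (b) Q = 18.16  (c) BW = 123.4 Hz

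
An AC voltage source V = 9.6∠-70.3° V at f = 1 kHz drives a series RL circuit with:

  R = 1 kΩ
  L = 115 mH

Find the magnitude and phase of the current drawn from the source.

Step 1 — Angular frequency: ω = 2π·f = 2π·1000 = 6283 rad/s.
Step 2 — Component impedances:
  R: Z = R = 1000 Ω
  L: Z = jωL = j·6283·0.115 = 0 + j722.6 Ω
Step 3 — Series combination: Z_total = R + L = 1000 + j722.6 Ω = 1234∠35.9° Ω.
Step 4 — Source phasor: V = 9.6∠-70.3° V = 3.236 - j9.038 V.
Step 5 — Ohm's law: I = V / Z_total = (3.236 - j9.038) / (1000 + j722.6) = -0.002164 - j0.007474 A.
Step 6 — Convert to polar: |I| = 0.007781 A, ∠I = -106.2°.

I = 0.007781∠-106.2° A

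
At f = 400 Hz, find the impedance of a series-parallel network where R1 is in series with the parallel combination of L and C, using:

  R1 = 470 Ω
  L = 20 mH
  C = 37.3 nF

Step 1 — Angular frequency: ω = 2π·f = 2π·400 = 2513 rad/s.
Step 2 — Component impedances:
  R1: Z = R = 470 Ω
  L: Z = jωL = j·2513·0.02 = 0 + j50.27 Ω
  C: Z = 1/(jωC) = -j/(ω·C) = 0 - j1.067e+04 Ω
Step 3 — Parallel branch: L || C = 1/(1/L + 1/C) = 0 + j50.5 Ω.
Step 4 — Series with R1: Z_total = R1 + (L || C) = 470 + j50.5 Ω = 472.7∠6.1° Ω.

Z = 470 + j50.5 Ω = 472.7∠6.1° Ω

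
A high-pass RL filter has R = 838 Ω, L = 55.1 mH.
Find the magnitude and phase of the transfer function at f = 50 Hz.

Step 1 — Angular frequency: ω = 2π·50 = 314.2 rad/s.
Step 2 — Transfer function: H(jω) = jωL/(R + jωL).
Step 3 — Numerator jωL = j·17.31; denominator R + jωL = 838 + j17.31.
Step 4 — H = 0.0004265 + j0.02065.
Step 5 — Magnitude: |H| = 0.02065 (-33.7 dB); phase: φ = 88.8°.

|H| = 0.02065 (-33.7 dB), φ = 88.8°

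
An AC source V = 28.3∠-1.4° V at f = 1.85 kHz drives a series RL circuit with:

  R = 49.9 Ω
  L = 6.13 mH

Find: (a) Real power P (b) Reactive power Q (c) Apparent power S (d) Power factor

Step 1 — Angular frequency: ω = 2π·f = 2π·1850 = 1.162e+04 rad/s.
Step 2 — Component impedances:
  R: Z = R = 49.9 Ω
  L: Z = jωL = j·1.162e+04·0.00613 = 0 + j71.25 Ω
Step 3 — Series combination: Z_total = R + L = 49.9 + j71.25 Ω = 86.99∠55.0° Ω.
Step 4 — Source phasor: V = 28.3∠-1.4° V = 28.29 - j0.6914 V.
Step 5 — Current: I = V / Z = 0.1801 - j0.271 A = 0.3253∠-56.4° A.
Step 6 — Complex power: S = V·I* = 5.281 + j7.541 VA.
Step 7 — Real power: P = Re(S) = 5.281 W.
Step 8 — Reactive power: Q = Im(S) = 7.541 VAR.
Step 9 — Apparent power: |S| = 9.207 VA.
Step 10 — Power factor: PF = P/|S| = 0.5736 (lagging).

(a) P = 5.281 W  (b) Q = 7.541 VAR  (c) S = 9.207 VA  (d) PF = 0.5736 (lagging)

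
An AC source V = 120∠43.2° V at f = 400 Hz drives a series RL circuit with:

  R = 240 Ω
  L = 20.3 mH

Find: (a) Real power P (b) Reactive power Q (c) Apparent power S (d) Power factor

Step 1 — Angular frequency: ω = 2π·f = 2π·400 = 2513 rad/s.
Step 2 — Component impedances:
  R: Z = R = 240 Ω
  L: Z = jωL = j·2513·0.0203 = 0 + j51.02 Ω
Step 3 — Series combination: Z_total = R + L = 240 + j51.02 Ω = 245.4∠12.0° Ω.
Step 4 — Source phasor: V = 120∠43.2° V = 87.48 + j82.15 V.
Step 5 — Current: I = V / Z = 0.4183 + j0.2533 A = 0.4891∠31.2° A.
Step 6 — Complex power: S = V·I* = 57.41 + j12.2 VA.
Step 7 — Real power: P = Re(S) = 57.41 W.
Step 8 — Reactive power: Q = Im(S) = 12.2 VAR.
Step 9 — Apparent power: |S| = 58.69 VA.
Step 10 — Power factor: PF = P/|S| = 0.9781 (lagging).

(a) P = 57.41 W  (b) Q = 12.2 VAR  (c) S = 58.69 VA  (d) PF = 0.9781 (lagging)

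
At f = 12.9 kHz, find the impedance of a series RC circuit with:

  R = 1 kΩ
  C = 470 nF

Step 1 — Angular frequency: ω = 2π·f = 2π·1.29e+04 = 8.105e+04 rad/s.
Step 2 — Component impedances:
  R: Z = R = 1000 Ω
  C: Z = 1/(jωC) = -j/(ω·C) = 0 - j26.25 Ω
Step 3 — Series combination: Z_total = R + C = 1000 - j26.25 Ω = 1000∠-1.5° Ω.

Z = 1000 - j26.25 Ω = 1000∠-1.5° Ω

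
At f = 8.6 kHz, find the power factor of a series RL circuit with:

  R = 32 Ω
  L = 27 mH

Step 1 — Angular frequency: ω = 2π·f = 2π·8600 = 5.404e+04 rad/s.
Step 2 — Component impedances:
  R: Z = R = 32 Ω
  L: Z = jωL = j·5.404e+04·0.027 = 0 + j1459 Ω
Step 3 — Series combination: Z_total = R + L = 32 + j1459 Ω = 1459∠88.7° Ω.
Step 4 — Power factor: PF = cos(φ) = Re(Z)/|Z| = 32/1459 = 0.02193.
Step 5 — Type: Im(Z) = 1459 ⇒ lagging (phase φ = 88.7°).

PF = 0.02193 (lagging, φ = 88.7°)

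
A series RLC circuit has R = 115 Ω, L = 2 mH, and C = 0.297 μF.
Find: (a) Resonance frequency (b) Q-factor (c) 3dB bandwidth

Step 1 — Resonance condition Im(Z)=0 gives ω₀ = 1/√(LC).
Step 2 — ω₀ = 1/√(0.002·2.97e-07) = 4.103e+04 rad/s.
Step 3 — f₀ = ω₀/(2π) = 6530 Hz.
Step 4 — Series Q: Q = ω₀L/R = 4.103e+04·0.002/115 = 0.7136.
Step 5 — 3dB bandwidth: Δω = ω₀/Q = 5.75e+04 rad/s; BW = Δω/(2π) = 9151 Hz.

(a) f₀ = 6530 Hz  (b) Q = 0.7136  (c) BW = 9151 Hz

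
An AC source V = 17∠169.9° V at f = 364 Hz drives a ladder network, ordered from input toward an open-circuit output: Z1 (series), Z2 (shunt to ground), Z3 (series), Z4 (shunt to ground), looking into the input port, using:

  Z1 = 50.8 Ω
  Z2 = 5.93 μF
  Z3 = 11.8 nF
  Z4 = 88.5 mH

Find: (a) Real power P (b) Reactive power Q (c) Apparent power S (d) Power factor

Step 1 — Angular frequency: ω = 2π·f = 2π·364 = 2287 rad/s.
Step 2 — Component impedances:
  Z1: Z = R = 50.8 Ω
  Z2: Z = 1/(jωC) = -j/(ω·C) = 0 - j73.73 Ω
  Z3: Z = 1/(jωC) = -j/(ω·C) = 0 - j3.705e+04 Ω
  Z4: Z = jωL = j·2287·0.0885 = 0 + j202.4 Ω
Step 3 — Ladder network (open output): work backward from the far end, alternating series and parallel combinations. Z_in = 50.8 - j73.59 Ω = 89.42∠-55.4° Ω.
Step 4 — Source phasor: V = 17∠169.9° V = -16.74 + j2.981 V.
Step 5 — Current: I = V / Z = -0.1338 - j0.1351 A = 0.1901∠-134.7° A.
Step 6 — Complex power: S = V·I* = 1.836 - j2.66 VA.
Step 7 — Real power: P = Re(S) = 1.836 W.
Step 8 — Reactive power: Q = Im(S) = -2.66 VAR.
Step 9 — Apparent power: |S| = 3.232 VA.
Step 10 — Power factor: PF = P/|S| = 0.5681 (leading).

(a) P = 1.836 W  (b) Q = -2.66 VAR  (c) S = 3.232 VA  (d) PF = 0.5681 (leading)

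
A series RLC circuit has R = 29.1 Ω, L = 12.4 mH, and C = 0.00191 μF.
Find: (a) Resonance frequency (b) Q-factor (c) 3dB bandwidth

Step 1 — Resonance: ω₀ = 1/√(LC) = 1/√(0.0124·1.91e-09) = 2.055e+05 rad/s.
Step 2 — f₀ = ω₀/(2π) = 3.27e+04 Hz.
Step 3 — Series Q: Q = ω₀L/R = 2.055e+05·0.0124/29.1 = 87.56.
Step 4 — Bandwidth: Δω = ω₀/Q = 2347 rad/s; BW = Δω/(2π) = 373.5 Hz.

(a) f₀ = 3.27e+04 Hz  (b) Q = 87.56  (c) BW = 373.5 Hz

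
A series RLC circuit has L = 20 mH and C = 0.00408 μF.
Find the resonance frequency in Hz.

Step 1 — Resonance condition Im(Z)=0 gives ω₀ = 1/√(LC).
Step 2 — ω₀ = 1/√(0.02·4.08e-09) = 1.107e+05 rad/s.
Step 3 — f₀ = ω₀/(2π) = 1.762e+04 Hz.

f₀ = 1.762e+04 Hz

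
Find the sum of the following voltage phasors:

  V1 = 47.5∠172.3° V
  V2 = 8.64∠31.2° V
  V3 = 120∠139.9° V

Step 1 — Convert each phasor to rectangular form:
  V1 = 47.5·(cos(172.3°) + j·sin(172.3°)) = -47.07 + j6.364 V
  V2 = 8.64·(cos(31.2°) + j·sin(31.2°)) = 7.39 + j4.476 V
  V3 = 120·(cos(139.9°) + j·sin(139.9°)) = -91.79 + j77.29 V
Step 2 — Sum components: V_total = -131.5 + j88.13 V.
Step 3 — Convert to polar: |V_total| = 158.3 V, ∠V_total = 146.2°.

V_total = 158.3∠146.2° V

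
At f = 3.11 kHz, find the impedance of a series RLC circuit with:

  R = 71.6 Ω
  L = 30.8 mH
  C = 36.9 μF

Step 1 — Angular frequency: ω = 2π·f = 2π·3110 = 1.954e+04 rad/s.
Step 2 — Component impedances:
  R: Z = R = 71.6 Ω
  L: Z = jωL = j·1.954e+04·0.0308 = 0 + j601.9 Ω
  C: Z = 1/(jωC) = -j/(ω·C) = 0 - j1.387 Ω
Step 3 — Series combination: Z_total = R + L + C = 71.6 + j600.5 Ω = 604.7∠83.2° Ω.

Z = 71.6 + j600.5 Ω = 604.7∠83.2° Ω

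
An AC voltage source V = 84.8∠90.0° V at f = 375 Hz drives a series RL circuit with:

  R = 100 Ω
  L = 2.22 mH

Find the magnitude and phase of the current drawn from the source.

Step 1 — Angular frequency: ω = 2π·f = 2π·375 = 2356 rad/s.
Step 2 — Component impedances:
  R: Z = R = 100 Ω
  L: Z = jωL = j·2356·0.00222 = 0 + j5.231 Ω
Step 3 — Series combination: Z_total = R + L = 100 + j5.231 Ω = 100.1∠3.0° Ω.
Step 4 — Source phasor: V = 84.8∠90.0° V = 0 + j84.8 V.
Step 5 — Ohm's law: I = V / Z_total = (0 + j84.8) / (100 + j5.231) = 0.04424 + j0.8457 A.
Step 6 — Convert to polar: |I| = 0.8468 A, ∠I = 87.0°.

I = 0.8468∠87.0° A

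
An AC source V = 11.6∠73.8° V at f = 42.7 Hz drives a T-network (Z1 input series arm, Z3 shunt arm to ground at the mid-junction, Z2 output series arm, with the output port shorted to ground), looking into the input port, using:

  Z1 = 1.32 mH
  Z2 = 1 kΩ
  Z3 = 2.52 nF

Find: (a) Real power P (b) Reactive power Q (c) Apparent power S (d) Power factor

Step 1 — Angular frequency: ω = 2π·f = 2π·42.7 = 268.3 rad/s.
Step 2 — Component impedances:
  Z1: Z = jωL = j·268.3·0.00132 = 0 + j0.3541 Ω
  Z2: Z = R = 1000 Ω
  Z3: Z = 1/(jωC) = -j/(ω·C) = 0 - j1.479e+06 Ω
Step 3 — With the output port shorted to ground, the output series arm Z2 runs from the junction to ground; the shunt arm Z3 also runs from the junction to ground. They appear in parallel: Z3 || Z2 = 1000 - j0.6761 Ω.
Step 4 — Series with input arm Z1: Z_in = Z1 + (Z3 || Z2) = 1000 - j0.322 Ω = 1000∠-0.0° Ω.
Step 5 — Source phasor: V = 11.6∠73.8° V = 3.236 + j11.14 V.
Step 6 — Current: I = V / Z = 0.003233 + j0.01114 A = 0.0116∠73.8° A.
Step 7 — Complex power: S = V·I* = 0.1346 - j4.332e-05 VA.
Step 8 — Real power: P = Re(S) = 0.1346 W.
Step 9 — Reactive power: Q = Im(S) = -4.332e-05 VAR.
Step 10 — Apparent power: |S| = 0.1346 VA.
Step 11 — Power factor: PF = P/|S| = 1 (leading).

(a) P = 0.1346 W  (b) Q = -4.332e-05 VAR  (c) S = 0.1346 VA  (d) PF = 1 (leading)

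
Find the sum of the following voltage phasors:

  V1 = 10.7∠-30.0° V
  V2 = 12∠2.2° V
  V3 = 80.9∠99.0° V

Step 1 — Convert each phasor to rectangular form:
  V1 = 10.7·(cos(-30.0°) + j·sin(-30.0°)) = 9.266 - j5.35 V
  V2 = 12·(cos(2.2°) + j·sin(2.2°)) = 11.99 + j0.4607 V
  V3 = 80.9·(cos(99.0°) + j·sin(99.0°)) = -12.66 + j79.9 V
Step 2 — Sum components: V_total = 8.602 + j75.01 V.
Step 3 — Convert to polar: |V_total| = 75.51 V, ∠V_total = 83.5°.

V_total = 75.51∠83.5° V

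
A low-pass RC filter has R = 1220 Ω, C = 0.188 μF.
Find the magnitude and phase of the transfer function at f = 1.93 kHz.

Step 1 — Angular frequency: ω = 2π·1930 = 1.213e+04 rad/s.
Step 2 — Transfer function: H(jω) = 1/(1 + jωRC).
Step 3 — Denominator: 1 + jωRC = 1 + j·1.213e+04·1220·1.88e-07 = 1 + j2.781.
Step 4 — H = 0.1145 - j0.3184.
Step 5 — Magnitude: |H| = 0.3383 (-9.4 dB); phase: φ = -70.2°.

|H| = 0.3383 (-9.4 dB), φ = -70.2°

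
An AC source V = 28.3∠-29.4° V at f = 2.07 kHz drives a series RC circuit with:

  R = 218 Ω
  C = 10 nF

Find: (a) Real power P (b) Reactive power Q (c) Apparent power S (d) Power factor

Step 1 — Angular frequency: ω = 2π·f = 2π·2070 = 1.301e+04 rad/s.
Step 2 — Component impedances:
  R: Z = R = 218 Ω
  C: Z = 1/(jωC) = -j/(ω·C) = 0 - j7689 Ω
Step 3 — Series combination: Z_total = R + C = 218 - j7689 Ω = 7692∠-88.4° Ω.
Step 4 — Source phasor: V = 28.3∠-29.4° V = 24.66 - j13.89 V.
Step 5 — Current: I = V / Z = 0.001896 + j0.003153 A = 0.003679∠59.0° A.
Step 6 — Complex power: S = V·I* = 0.002951 - j0.1041 VA.
Step 7 — Real power: P = Re(S) = 0.002951 W.
Step 8 — Reactive power: Q = Im(S) = -0.1041 VAR.
Step 9 — Apparent power: |S| = 0.1041 VA.
Step 10 — Power factor: PF = P/|S| = 0.02834 (leading).

(a) P = 0.002951 W  (b) Q = -0.1041 VAR  (c) S = 0.1041 VA  (d) PF = 0.02834 (leading)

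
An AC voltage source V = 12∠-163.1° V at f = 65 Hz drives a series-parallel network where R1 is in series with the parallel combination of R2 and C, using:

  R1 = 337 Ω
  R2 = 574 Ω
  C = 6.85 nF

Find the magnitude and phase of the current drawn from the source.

Step 1 — Angular frequency: ω = 2π·f = 2π·65 = 408.4 rad/s.
Step 2 — Component impedances:
  R1: Z = R = 337 Ω
  R2: Z = R = 574 Ω
  C: Z = 1/(jωC) = -j/(ω·C) = 0 - j3.575e+05 Ω
Step 3 — Parallel branch: R2 || C = 1/(1/R2 + 1/C) = 574 - j0.9217 Ω.
Step 4 — Series with R1: Z_total = R1 + (R2 || C) = 911 - j0.9217 Ω = 911∠-0.1° Ω.
Step 5 — Source phasor: V = 12∠-163.1° V = -11.48 - j3.488 V.
Step 6 — Ohm's law: I = V / Z_total = (-11.48 - j3.488) / (911 - j0.9217) = -0.0126 - j0.003842 A.
Step 7 — Convert to polar: |I| = 0.01317 A, ∠I = -163.0°.

I = 0.01317∠-163.0° A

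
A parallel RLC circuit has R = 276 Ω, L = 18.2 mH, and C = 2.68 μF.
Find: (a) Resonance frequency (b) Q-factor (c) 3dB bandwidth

Step 1 — Resonance: ω₀ = 1/√(LC) = 1/√(0.0182·2.68e-06) = 4528 rad/s.
Step 2 — f₀ = ω₀/(2π) = 720.6 Hz.
Step 3 — Parallel Q: Q = R/(ω₀L) = 276/(4528·0.0182) = 3.349.
Step 4 — Bandwidth: Δω = ω₀/Q = 1352 rad/s; BW = Δω/(2π) = 215.2 Hz.

(a) f₀ = 720.6 Hz  (b) Q = 3.349  (c) BW = 215.2 Hz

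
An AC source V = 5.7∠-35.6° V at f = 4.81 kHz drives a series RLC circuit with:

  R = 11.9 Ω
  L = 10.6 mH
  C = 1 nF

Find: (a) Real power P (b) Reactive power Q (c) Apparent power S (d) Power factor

Step 1 — Angular frequency: ω = 2π·f = 2π·4810 = 3.022e+04 rad/s.
Step 2 — Component impedances:
  R: Z = R = 11.9 Ω
  L: Z = jωL = j·3.022e+04·0.0106 = 0 + j320.4 Ω
  C: Z = 1/(jωC) = -j/(ω·C) = 0 - j3.309e+04 Ω
Step 3 — Series combination: Z_total = R + L + C = 11.9 - j3.277e+04 Ω = 3.277e+04∠-90.0° Ω.
Step 4 — Source phasor: V = 5.7∠-35.6° V = 4.635 - j3.318 V.
Step 5 — Current: I = V / Z = 0.0001013 + j0.0001414 A = 0.000174∠54.4° A.
Step 6 — Complex power: S = V·I* = 3.601e-07 - j0.0009915 VA.
Step 7 — Real power: P = Re(S) = 3.601e-07 W.
Step 8 — Reactive power: Q = Im(S) = -0.0009915 VAR.
Step 9 — Apparent power: |S| = 0.0009915 VA.
Step 10 — Power factor: PF = P/|S| = 0.0003632 (leading).

(a) P = 3.601e-07 W  (b) Q = -0.0009915 VAR  (c) S = 0.0009915 VA  (d) PF = 0.0003632 (leading)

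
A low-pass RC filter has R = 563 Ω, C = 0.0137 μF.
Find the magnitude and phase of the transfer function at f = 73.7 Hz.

Step 1 — Angular frequency: ω = 2π·73.7 = 463.1 rad/s.
Step 2 — Transfer function: H(jω) = 1/(1 + jωRC).
Step 3 — Denominator: 1 + jωRC = 1 + j·463.1·563·1.37e-08 = 1 + j0.003572.
Step 4 — H = 1 - j0.003572.
Step 5 — Magnitude: |H| = 1 (-0.0 dB); phase: φ = -0.2°.

|H| = 1 (-0.0 dB), φ = -0.2°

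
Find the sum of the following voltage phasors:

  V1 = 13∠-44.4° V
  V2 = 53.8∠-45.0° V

Step 1 — Convert each phasor to rectangular form:
  V1 = 13·(cos(-44.4°) + j·sin(-44.4°)) = 9.288 - j9.096 V
  V2 = 53.8·(cos(-45.0°) + j·sin(-45.0°)) = 38.04 - j38.04 V
Step 2 — Sum components: V_total = 47.33 - j47.14 V.
Step 3 — Convert to polar: |V_total| = 66.8 V, ∠V_total = -44.9°.

V_total = 66.8∠-44.9° V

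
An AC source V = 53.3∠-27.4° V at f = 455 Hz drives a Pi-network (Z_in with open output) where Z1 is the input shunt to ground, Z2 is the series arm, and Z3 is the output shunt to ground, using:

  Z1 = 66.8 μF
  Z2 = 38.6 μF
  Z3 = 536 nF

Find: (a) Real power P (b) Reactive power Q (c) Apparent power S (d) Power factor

Step 1 — Angular frequency: ω = 2π·f = 2π·455 = 2859 rad/s.
Step 2 — Component impedances:
  Z1: Z = 1/(jωC) = -j/(ω·C) = 0 - j5.236 Ω
  Z2: Z = 1/(jωC) = -j/(ω·C) = 0 - j9.062 Ω
  Z3: Z = 1/(jωC) = -j/(ω·C) = 0 - j652.6 Ω
Step 3 — With open output, the series arm Z2 and the output shunt Z3 appear in series to ground: Z2 + Z3 = 0 - j661.7 Ω.
Step 4 — Parallel with input shunt Z1: Z_in = Z1 || (Z2 + Z3) = 0 - j5.195 Ω = 5.195∠-90.0° Ω.
Step 5 — Source phasor: V = 53.3∠-27.4° V = 47.32 - j24.53 V.
Step 6 — Current: I = V / Z = 4.721 + j9.108 A = 10.26∠62.6° A.
Step 7 — Complex power: S = V·I* = 0 - j546.8 VA.
Step 8 — Real power: P = Re(S) = 0 W.
Step 9 — Reactive power: Q = Im(S) = -546.8 VAR.
Step 10 — Apparent power: |S| = 546.8 VA.
Step 11 — Power factor: PF = P/|S| = 0 (leading).

(a) P = 0 W  (b) Q = -546.8 VAR  (c) S = 546.8 VA  (d) PF = 0 (leading)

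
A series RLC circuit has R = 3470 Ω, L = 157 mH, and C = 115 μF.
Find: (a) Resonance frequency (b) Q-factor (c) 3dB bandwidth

Step 1 — Resonance condition Im(Z)=0 gives ω₀ = 1/√(LC).
Step 2 — ω₀ = 1/√(0.157·0.000115) = 235.3 rad/s.
Step 3 — f₀ = ω₀/(2π) = 37.46 Hz.
Step 4 — Series Q: Q = ω₀L/R = 235.3·0.157/3470 = 0.01065.
Step 5 — 3dB bandwidth: Δω = ω₀/Q = 2.21e+04 rad/s; BW = Δω/(2π) = 3518 Hz.

(a) f₀ = 37.46 Hz  (b) Q = 0.01065  (c) BW = 3518 Hz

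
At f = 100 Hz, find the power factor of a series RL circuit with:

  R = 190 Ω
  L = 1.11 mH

Step 1 — Angular frequency: ω = 2π·f = 2π·100 = 628.3 rad/s.
Step 2 — Component impedances:
  R: Z = R = 190 Ω
  L: Z = jωL = j·628.3·0.00111 = 0 + j0.6974 Ω
Step 3 — Series combination: Z_total = R + L = 190 + j0.6974 Ω = 190∠0.2° Ω.
Step 4 — Power factor: PF = cos(φ) = Re(Z)/|Z| = 190/190 = 1.
Step 5 — Type: Im(Z) = 0.6974 ⇒ lagging (phase φ = 0.2°).

PF = 1 (lagging, φ = 0.2°)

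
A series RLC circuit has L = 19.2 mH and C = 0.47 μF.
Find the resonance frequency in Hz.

Step 1 — Resonance condition Im(Z)=0 gives ω₀ = 1/√(LC).
Step 2 — ω₀ = 1/√(0.0192·4.7e-07) = 1.053e+04 rad/s.
Step 3 — f₀ = ω₀/(2π) = 1675 Hz.

f₀ = 1675 Hz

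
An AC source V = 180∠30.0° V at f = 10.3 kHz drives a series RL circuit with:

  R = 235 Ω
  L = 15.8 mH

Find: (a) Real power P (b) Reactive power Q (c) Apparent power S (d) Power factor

Step 1 — Angular frequency: ω = 2π·f = 2π·1.03e+04 = 6.472e+04 rad/s.
Step 2 — Component impedances:
  R: Z = R = 235 Ω
  L: Z = jωL = j·6.472e+04·0.0158 = 0 + j1023 Ω
Step 3 — Series combination: Z_total = R + L = 235 + j1023 Ω = 1049∠77.1° Ω.
Step 4 — Source phasor: V = 180∠30.0° V = 155.9 + j90 V.
Step 5 — Current: I = V / Z = 0.1169 - j0.1256 A = 0.1716∠-47.1° A.
Step 6 — Complex power: S = V·I* = 6.917 + j30.1 VA.
Step 7 — Real power: P = Re(S) = 6.917 W.
Step 8 — Reactive power: Q = Im(S) = 30.1 VAR.
Step 9 — Apparent power: |S| = 30.88 VA.
Step 10 — Power factor: PF = P/|S| = 0.224 (lagging).

(a) P = 6.917 W  (b) Q = 30.1 VAR  (c) S = 30.88 VA  (d) PF = 0.224 (lagging)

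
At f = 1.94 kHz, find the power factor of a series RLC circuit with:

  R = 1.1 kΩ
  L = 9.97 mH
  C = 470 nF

Step 1 — Angular frequency: ω = 2π·f = 2π·1940 = 1.219e+04 rad/s.
Step 2 — Component impedances:
  R: Z = R = 1100 Ω
  L: Z = jωL = j·1.219e+04·0.00997 = 0 + j121.5 Ω
  C: Z = 1/(jωC) = -j/(ω·C) = 0 - j174.6 Ω
Step 3 — Series combination: Z_total = R + L + C = 1100 - j53.02 Ω = 1101∠-2.8° Ω.
Step 4 — Power factor: PF = cos(φ) = Re(Z)/|Z| = 1100/1101.3 = 0.9988.
Step 5 — Type: Im(Z) = -53.02 ⇒ leading (phase φ = -2.8°).

PF = 0.9988 (leading, φ = -2.8°)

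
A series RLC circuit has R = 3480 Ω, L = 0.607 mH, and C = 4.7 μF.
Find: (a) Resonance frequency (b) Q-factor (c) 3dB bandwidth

Step 1 — Resonance condition Im(Z)=0 gives ω₀ = 1/√(LC).
Step 2 — ω₀ = 1/√(0.000607·4.7e-06) = 1.872e+04 rad/s.
Step 3 — f₀ = ω₀/(2π) = 2980 Hz.
Step 4 — Series Q: Q = ω₀L/R = 1.872e+04·0.000607/3480 = 0.003266.
Step 5 — 3dB bandwidth: Δω = ω₀/Q = 5.733e+06 rad/s; BW = Δω/(2π) = 9.125e+05 Hz.

(a) f₀ = 2980 Hz  (b) Q = 0.003266  (c) BW = 9.125e+05 Hz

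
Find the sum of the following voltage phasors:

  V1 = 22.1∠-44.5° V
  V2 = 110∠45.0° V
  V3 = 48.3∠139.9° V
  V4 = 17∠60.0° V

Step 1 — Convert each phasor to rectangular form:
  V1 = 22.1·(cos(-44.5°) + j·sin(-44.5°)) = 15.76 - j15.49 V
  V2 = 110·(cos(45.0°) + j·sin(45.0°)) = 77.78 + j77.78 V
  V3 = 48.3·(cos(139.9°) + j·sin(139.9°)) = -36.95 + j31.11 V
  V4 = 17·(cos(60.0°) + j·sin(60.0°)) = 8.5 + j14.72 V
Step 2 — Sum components: V_total = 65.1 + j108.1 V.
Step 3 — Convert to polar: |V_total| = 126.2 V, ∠V_total = 58.9°.

V_total = 126.2∠58.9° V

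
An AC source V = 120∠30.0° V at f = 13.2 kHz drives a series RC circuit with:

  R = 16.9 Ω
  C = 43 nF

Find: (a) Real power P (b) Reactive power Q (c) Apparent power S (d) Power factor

Step 1 — Angular frequency: ω = 2π·f = 2π·1.32e+04 = 8.294e+04 rad/s.
Step 2 — Component impedances:
  R: Z = R = 16.9 Ω
  C: Z = 1/(jωC) = -j/(ω·C) = 0 - j280.4 Ω
Step 3 — Series combination: Z_total = R + C = 16.9 - j280.4 Ω = 280.9∠-86.6° Ω.
Step 4 — Source phasor: V = 120∠30.0° V = 103.9 + j60 V.
Step 5 — Current: I = V / Z = -0.1909 + j0.3821 A = 0.4272∠116.6° A.
Step 6 — Complex power: S = V·I* = 3.084 - j51.17 VA.
Step 7 — Real power: P = Re(S) = 3.084 W.
Step 8 — Reactive power: Q = Im(S) = -51.17 VAR.
Step 9 — Apparent power: |S| = 51.26 VA.
Step 10 — Power factor: PF = P/|S| = 0.06016 (leading).

(a) P = 3.084 W  (b) Q = -51.17 VAR  (c) S = 51.26 VA  (d) PF = 0.06016 (leading)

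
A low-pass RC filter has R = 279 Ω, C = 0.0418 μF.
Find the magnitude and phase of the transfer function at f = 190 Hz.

Step 1 — Angular frequency: ω = 2π·190 = 1194 rad/s.
Step 2 — Transfer function: H(jω) = 1/(1 + jωRC).
Step 3 — Denominator: 1 + jωRC = 1 + j·1194·279·4.18e-08 = 1 + j0.01392.
Step 4 — H = 0.9998 - j0.01392.
Step 5 — Magnitude: |H| = 0.9999 (-0.0 dB); phase: φ = -0.8°.

|H| = 0.9999 (-0.0 dB), φ = -0.8°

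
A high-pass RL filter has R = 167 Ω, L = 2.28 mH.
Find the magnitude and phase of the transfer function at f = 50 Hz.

Step 1 — Angular frequency: ω = 2π·50 = 314.2 rad/s.
Step 2 — Transfer function: H(jω) = jωL/(R + jωL).
Step 3 — Numerator jωL = j·0.7163; denominator R + jωL = 167 + j0.7163.
Step 4 — H = 1.84e-05 + j0.004289.
Step 5 — Magnitude: |H| = 0.004289 (-47.4 dB); phase: φ = 89.8°.

|H| = 0.004289 (-47.4 dB), φ = 89.8°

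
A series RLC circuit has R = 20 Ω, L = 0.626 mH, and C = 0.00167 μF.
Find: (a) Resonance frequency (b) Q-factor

Step 1 — Resonance condition Im(Z)=0 gives ω₀ = 1/√(LC).
Step 2 — ω₀ = 1/√(0.000626·1.67e-09) = 9.78e+05 rad/s.
Step 3 — f₀ = ω₀/(2π) = 1.557e+05 Hz.
Step 4 — Series Q: Q = ω₀L/R = 9.78e+05·0.000626/20 = 30.61.

(a) f₀ = 1.557e+05 Hz  (b) Q = 30.61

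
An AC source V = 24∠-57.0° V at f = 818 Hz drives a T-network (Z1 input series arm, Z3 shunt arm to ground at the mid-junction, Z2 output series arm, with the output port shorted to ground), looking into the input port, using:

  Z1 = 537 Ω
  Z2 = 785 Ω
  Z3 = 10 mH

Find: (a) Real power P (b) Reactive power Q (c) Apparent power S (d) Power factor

Step 1 — Angular frequency: ω = 2π·f = 2π·818 = 5140 rad/s.
Step 2 — Component impedances:
  Z1: Z = R = 537 Ω
  Z2: Z = R = 785 Ω
  Z3: Z = jωL = j·5140·0.01 = 0 + j51.4 Ω
Step 3 — With the output port shorted to ground, the output series arm Z2 runs from the junction to ground; the shunt arm Z3 also runs from the junction to ground. They appear in parallel: Z3 || Z2 = 3.351 + j51.18 Ω.
Step 4 — Series with input arm Z1: Z_in = Z1 + (Z3 || Z2) = 540.4 + j51.18 Ω = 542.8∠5.4° Ω.
Step 5 — Source phasor: V = 24∠-57.0° V = 13.07 - j20.13 V.
Step 6 — Current: I = V / Z = 0.02048 - j0.03919 A = 0.04422∠-62.4° A.
Step 7 — Complex power: S = V·I* = 1.056 + j0.1001 VA.
Step 8 — Real power: P = Re(S) = 1.056 W.
Step 9 — Reactive power: Q = Im(S) = 0.1001 VAR.
Step 10 — Apparent power: |S| = 1.061 VA.
Step 11 — Power factor: PF = P/|S| = 0.9955 (lagging).

(a) P = 1.056 W  (b) Q = 0.1001 VAR  (c) S = 1.061 VA  (d) PF = 0.9955 (lagging)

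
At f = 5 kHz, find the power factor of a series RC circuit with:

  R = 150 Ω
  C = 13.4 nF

Step 1 — Angular frequency: ω = 2π·f = 2π·5000 = 3.142e+04 rad/s.
Step 2 — Component impedances:
  R: Z = R = 150 Ω
  C: Z = 1/(jωC) = -j/(ω·C) = 0 - j2375 Ω
Step 3 — Series combination: Z_total = R + C = 150 - j2375 Ω = 2380∠-86.4° Ω.
Step 4 — Power factor: PF = cos(φ) = Re(Z)/|Z| = 150/2380.2 = 0.06302.
Step 5 — Type: Im(Z) = -2375 ⇒ leading (phase φ = -86.4°).

PF = 0.06302 (leading, φ = -86.4°)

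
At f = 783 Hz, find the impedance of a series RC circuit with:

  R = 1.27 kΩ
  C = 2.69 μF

Step 1 — Angular frequency: ω = 2π·f = 2π·783 = 4920 rad/s.
Step 2 — Component impedances:
  R: Z = R = 1270 Ω
  C: Z = 1/(jωC) = -j/(ω·C) = 0 - j75.56 Ω
Step 3 — Series combination: Z_total = R + C = 1270 - j75.56 Ω = 1272∠-3.4° Ω.

Z = 1270 - j75.56 Ω = 1272∠-3.4° Ω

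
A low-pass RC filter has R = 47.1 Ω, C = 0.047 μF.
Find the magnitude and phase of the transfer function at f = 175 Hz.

Step 1 — Angular frequency: ω = 2π·175 = 1100 rad/s.
Step 2 — Transfer function: H(jω) = 1/(1 + jωRC).
Step 3 — Denominator: 1 + jωRC = 1 + j·1100·47.1·4.7e-08 = 1 + j0.002434.
Step 4 — H = 1 - j0.002434.
Step 5 — Magnitude: |H| = 1 (-0.0 dB); phase: φ = -0.1°.

|H| = 1 (-0.0 dB), φ = -0.1°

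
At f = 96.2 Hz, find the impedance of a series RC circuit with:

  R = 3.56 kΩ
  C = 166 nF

Step 1 — Angular frequency: ω = 2π·f = 2π·96.2 = 604.4 rad/s.
Step 2 — Component impedances:
  R: Z = R = 3560 Ω
  C: Z = 1/(jωC) = -j/(ω·C) = 0 - j9966 Ω
Step 3 — Series combination: Z_total = R + C = 3560 - j9966 Ω = 1.058e+04∠-70.3° Ω.

Z = 3560 - j9966 Ω = 1.058e+04∠-70.3° Ω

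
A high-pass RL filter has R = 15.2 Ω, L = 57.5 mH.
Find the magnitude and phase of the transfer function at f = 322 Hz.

Step 1 — Angular frequency: ω = 2π·322 = 2023 rad/s.
Step 2 — Transfer function: H(jω) = jωL/(R + jωL).
Step 3 — Numerator jωL = j·116.3; denominator R + jωL = 15.2 + j116.3.
Step 4 — H = 0.9832 + j0.1285.
Step 5 — Magnitude: |H| = 0.9916 (-0.1 dB); phase: φ = 7.4°.

|H| = 0.9916 (-0.1 dB), φ = 7.4°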